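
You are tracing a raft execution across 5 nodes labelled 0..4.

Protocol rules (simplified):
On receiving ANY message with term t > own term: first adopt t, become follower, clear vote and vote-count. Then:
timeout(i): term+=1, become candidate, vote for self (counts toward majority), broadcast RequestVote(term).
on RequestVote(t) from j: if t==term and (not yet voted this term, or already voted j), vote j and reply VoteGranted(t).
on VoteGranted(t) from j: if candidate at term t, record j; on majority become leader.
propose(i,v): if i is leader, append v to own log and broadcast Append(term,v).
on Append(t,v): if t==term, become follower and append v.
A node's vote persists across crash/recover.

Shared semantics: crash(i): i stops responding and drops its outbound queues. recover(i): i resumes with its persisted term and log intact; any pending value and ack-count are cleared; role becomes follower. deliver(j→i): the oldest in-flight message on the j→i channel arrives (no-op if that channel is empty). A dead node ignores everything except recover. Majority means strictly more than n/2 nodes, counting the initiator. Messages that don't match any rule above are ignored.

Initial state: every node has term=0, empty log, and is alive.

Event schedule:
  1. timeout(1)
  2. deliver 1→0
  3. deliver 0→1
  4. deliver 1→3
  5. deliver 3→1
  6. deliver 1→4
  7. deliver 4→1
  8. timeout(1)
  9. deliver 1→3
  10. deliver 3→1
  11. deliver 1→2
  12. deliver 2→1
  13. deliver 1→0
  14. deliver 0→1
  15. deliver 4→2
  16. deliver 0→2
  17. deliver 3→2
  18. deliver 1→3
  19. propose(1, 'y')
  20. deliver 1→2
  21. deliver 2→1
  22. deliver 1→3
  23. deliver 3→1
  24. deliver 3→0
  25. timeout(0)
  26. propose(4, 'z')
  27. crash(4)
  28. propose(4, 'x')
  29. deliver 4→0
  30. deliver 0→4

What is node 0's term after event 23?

2

step 1 timeout(1): 1={cand,t=1,log=-}
step 2 deliver 1→0: 0={foll,t=1,log=-}
step 3 deliver 0→1: —
step 4 deliver 1→3: 3={foll,t=1,log=-}
step 5 deliver 3→1: 1={lead,t=1,log=-}
step 6 deliver 1→4: 4={foll,t=1,log=-}
step 7 deliver 4→1: —
step 8 timeout(1): 1={cand,t=2,log=-}
step 9 deliver 1→3: 3={foll,t=2,log=-}
step 10 deliver 3→1: —
step 11 deliver 1→2: 2={foll,t=1,log=-}
step 12 deliver 2→1: —
step 13 deliver 1→0: 0={foll,t=2,log=-}
step 14 deliver 0→1: 1={lead,t=2,log=-}
step 15 deliver 4→2: —
step 16 deliver 0→2: —
step 17 deliver 3→2: —
step 18 deliver 1→3: —
step 19 propose(1,'y'): 1={lead,t=2,log=y}
step 20 deliver 1→2: 2={foll,t=2,log=-}
step 21 deliver 2→1: —
step 22 deliver 1→3: 3={foll,t=2,log=y}
step 23 deliver 3→1: —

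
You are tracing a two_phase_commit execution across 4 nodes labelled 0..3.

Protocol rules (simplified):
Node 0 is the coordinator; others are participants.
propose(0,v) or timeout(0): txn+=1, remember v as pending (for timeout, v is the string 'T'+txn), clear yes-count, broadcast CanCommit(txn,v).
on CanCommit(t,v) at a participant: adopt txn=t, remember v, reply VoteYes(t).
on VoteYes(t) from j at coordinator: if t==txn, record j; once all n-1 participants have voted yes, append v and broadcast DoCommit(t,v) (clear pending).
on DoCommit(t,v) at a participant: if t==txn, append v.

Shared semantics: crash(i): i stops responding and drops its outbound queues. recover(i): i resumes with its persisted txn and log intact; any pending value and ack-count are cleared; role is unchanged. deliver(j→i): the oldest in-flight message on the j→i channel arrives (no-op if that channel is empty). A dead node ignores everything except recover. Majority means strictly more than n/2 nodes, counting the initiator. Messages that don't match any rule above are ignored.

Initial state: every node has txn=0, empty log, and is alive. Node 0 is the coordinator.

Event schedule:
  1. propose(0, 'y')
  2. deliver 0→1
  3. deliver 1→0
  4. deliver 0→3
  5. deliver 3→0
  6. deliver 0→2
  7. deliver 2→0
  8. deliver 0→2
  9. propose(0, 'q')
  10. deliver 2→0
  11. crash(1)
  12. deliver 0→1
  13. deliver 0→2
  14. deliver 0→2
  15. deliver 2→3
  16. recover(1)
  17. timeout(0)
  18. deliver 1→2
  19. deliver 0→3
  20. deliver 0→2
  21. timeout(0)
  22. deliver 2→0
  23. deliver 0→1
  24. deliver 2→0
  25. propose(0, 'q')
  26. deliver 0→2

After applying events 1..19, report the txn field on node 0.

step 1 propose(0,'y'): 0={coor,t=1,log=-}
step 2 deliver 0→1: 1={part,t=1,log=-}
step 3 deliver 1→0: —
step 4 deliver 0→3: 3={part,t=1,log=-}
step 5 deliver 3→0: —
step 6 deliver 0→2: 2={part,t=1,log=-}
step 7 deliver 2→0: 0={coor,t=1,log=y}
step 8 deliver 0→2: 2={part,t=1,log=y}
step 9 propose(0,'q'): 0={coor,t=2,log=y}
step 10 deliver 2→0: —
step 11 crash(1): 1={✗part,t=1,log=-}
step 12 deliver 0→1: —
step 13 deliver 0→2: 2={part,t=2,log=y}
step 14 deliver 0→2: —
step 15 deliver 2→3: —
step 16 recover(1): 1={part,t=1,log=-}
step 17 timeout(0): 0={coor,t=3,log=y}
step 18 deliver 1→2: —
step 19 deliver 0→3: 3={part,t=1,log=y}

3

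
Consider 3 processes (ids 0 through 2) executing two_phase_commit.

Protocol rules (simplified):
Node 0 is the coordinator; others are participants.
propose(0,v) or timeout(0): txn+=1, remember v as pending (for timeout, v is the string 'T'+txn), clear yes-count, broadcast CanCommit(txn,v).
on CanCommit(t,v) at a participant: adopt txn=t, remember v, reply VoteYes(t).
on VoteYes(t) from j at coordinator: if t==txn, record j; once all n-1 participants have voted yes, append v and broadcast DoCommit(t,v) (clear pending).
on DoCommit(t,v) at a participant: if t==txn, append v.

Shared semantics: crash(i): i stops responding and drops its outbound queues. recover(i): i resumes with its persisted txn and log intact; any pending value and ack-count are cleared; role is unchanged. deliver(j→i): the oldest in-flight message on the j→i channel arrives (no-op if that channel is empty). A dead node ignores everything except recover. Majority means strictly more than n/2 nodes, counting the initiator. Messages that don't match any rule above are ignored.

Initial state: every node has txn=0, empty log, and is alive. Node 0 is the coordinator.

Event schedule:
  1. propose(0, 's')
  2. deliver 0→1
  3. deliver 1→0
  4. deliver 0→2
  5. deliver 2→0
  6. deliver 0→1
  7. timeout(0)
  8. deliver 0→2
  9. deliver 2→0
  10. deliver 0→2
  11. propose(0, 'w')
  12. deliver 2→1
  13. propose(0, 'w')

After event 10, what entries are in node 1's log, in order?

[1] propose(0,'s') → N0(coor t1 [-])
[2] deliver 0→1 → N1(part t1 [-])
[3] deliver 1→0 → ∅
[4] deliver 0→2 → N2(part t1 [-])
[5] deliver 2→0 → N0(coor t1 [s])
[6] deliver 0→1 → N1(part t1 [s])
[7] timeout(0) → N0(coor t2 [s])
[8] deliver 0→2 → N2(part t1 [s])
[9] deliver 2→0 → ∅
[10] deliver 0→2 → N2(part t2 [s])

s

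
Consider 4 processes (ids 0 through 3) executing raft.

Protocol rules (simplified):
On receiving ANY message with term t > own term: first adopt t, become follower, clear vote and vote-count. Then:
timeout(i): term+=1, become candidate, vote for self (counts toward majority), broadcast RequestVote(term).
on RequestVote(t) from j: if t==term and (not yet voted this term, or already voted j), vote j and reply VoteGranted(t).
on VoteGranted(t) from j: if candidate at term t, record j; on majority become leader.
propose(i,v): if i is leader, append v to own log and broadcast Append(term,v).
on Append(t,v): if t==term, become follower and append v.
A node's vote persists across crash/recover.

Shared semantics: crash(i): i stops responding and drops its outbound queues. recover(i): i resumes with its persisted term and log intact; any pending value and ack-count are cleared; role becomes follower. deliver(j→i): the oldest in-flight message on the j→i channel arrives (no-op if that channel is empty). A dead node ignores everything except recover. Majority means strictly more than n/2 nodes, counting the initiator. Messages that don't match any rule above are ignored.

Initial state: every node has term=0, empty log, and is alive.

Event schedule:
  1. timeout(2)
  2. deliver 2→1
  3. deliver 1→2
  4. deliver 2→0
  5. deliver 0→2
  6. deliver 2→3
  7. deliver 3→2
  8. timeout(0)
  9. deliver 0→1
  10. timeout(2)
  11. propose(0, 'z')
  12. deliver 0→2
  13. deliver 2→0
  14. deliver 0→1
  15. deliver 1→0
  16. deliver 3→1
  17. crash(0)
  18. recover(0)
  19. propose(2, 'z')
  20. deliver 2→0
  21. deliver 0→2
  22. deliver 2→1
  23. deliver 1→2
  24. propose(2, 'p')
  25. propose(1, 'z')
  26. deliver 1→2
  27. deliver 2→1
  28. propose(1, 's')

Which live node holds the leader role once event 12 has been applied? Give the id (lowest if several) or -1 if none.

-1

[1] timeout(2) → N2(cand t1 [-])
[2] deliver 2→1 → N1(foll t1 [-])
[3] deliver 1→2 → ∅
[4] deliver 2→0 → N0(foll t1 [-])
[5] deliver 0→2 → N2(lead t1 [-])
[6] deliver 2→3 → N3(foll t1 [-])
[7] deliver 3→2 → ∅
[8] timeout(0) → N0(cand t2 [-])
[9] deliver 0→1 → N1(foll t2 [-])
[10] timeout(2) → N2(cand t2 [-])
[11] propose(0,'z') → ∅
[12] deliver 0→2 → ∅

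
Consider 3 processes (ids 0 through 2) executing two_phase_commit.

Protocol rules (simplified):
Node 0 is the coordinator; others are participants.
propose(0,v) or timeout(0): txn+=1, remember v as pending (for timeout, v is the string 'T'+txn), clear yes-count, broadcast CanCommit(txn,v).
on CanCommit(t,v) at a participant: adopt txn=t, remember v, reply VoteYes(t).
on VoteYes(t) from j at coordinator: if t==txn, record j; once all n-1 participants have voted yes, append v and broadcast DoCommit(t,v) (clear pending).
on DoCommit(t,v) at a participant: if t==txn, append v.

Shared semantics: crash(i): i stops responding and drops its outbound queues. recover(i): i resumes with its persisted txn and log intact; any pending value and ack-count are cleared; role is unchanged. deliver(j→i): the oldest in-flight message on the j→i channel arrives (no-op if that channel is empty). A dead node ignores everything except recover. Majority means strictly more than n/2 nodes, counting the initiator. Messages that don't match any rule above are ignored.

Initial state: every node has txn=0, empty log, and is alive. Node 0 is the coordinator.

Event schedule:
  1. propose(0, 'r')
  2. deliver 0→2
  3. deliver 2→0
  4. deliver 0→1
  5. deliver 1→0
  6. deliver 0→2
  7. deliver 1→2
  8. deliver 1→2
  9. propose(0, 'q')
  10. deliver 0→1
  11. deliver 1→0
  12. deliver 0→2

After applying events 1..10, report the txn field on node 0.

2

1. propose(0,'r'):  <0:coor t1 ->
2. deliver 0→2:  <2:part t1 ->
3. deliver 2→0:  nop
4. deliver 0→1:  <1:part t1 ->
5. deliver 1→0:  <0:coor t1 r>
6. deliver 0→2:  <2:part t1 r>
7. deliver 1→2:  nop
8. deliver 1→2:  nop
9. propose(0,'q'):  <0:coor t2 r>
10. deliver 0→1:  <1:part t1 r>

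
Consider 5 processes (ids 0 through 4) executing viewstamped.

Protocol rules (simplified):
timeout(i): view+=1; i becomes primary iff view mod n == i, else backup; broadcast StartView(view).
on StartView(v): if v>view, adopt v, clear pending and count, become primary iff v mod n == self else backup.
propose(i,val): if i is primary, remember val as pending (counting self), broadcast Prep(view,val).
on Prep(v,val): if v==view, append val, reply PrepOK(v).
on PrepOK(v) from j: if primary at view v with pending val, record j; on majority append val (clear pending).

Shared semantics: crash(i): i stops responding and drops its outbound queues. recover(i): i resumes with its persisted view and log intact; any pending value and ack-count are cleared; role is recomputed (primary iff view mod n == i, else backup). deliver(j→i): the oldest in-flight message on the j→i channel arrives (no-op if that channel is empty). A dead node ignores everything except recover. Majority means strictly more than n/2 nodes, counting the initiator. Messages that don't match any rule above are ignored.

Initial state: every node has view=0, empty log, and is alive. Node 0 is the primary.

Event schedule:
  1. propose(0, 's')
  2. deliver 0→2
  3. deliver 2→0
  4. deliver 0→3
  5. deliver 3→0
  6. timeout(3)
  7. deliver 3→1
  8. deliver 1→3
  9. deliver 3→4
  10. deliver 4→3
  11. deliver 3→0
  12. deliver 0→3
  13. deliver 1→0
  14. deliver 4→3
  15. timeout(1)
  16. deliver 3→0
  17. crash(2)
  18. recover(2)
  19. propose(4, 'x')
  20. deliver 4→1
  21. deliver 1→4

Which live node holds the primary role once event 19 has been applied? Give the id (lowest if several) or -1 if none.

e1 propose(0,'s'): ·
e2 deliver 0→2: 2[back,v=0,s]
e3 deliver 2→0: ·
e4 deliver 0→3: 3[back,v=0,s]
e5 deliver 3→0: 0[prim,v=0,s]
e6 timeout(3): 3[back,v=1,s]
e7 deliver 3→1: 1[prim,v=1,-]
e8 deliver 1→3: ·
e9 deliver 3→4: 4[back,v=1,-]
e10 deliver 4→3: ·
e11 deliver 3→0: 0[back,v=1,s]
e12 deliver 0→3: ·
e13 deliver 1→0: ·
e14 deliver 4→3: ·
e15 timeout(1): 1[back,v=2,-]
e16 deliver 3→0: ·
e17 crash(2): 2[✗back,v=0,s]
e18 recover(2): 2[back,v=0,s]
e19 propose(4,'x'): ·

-1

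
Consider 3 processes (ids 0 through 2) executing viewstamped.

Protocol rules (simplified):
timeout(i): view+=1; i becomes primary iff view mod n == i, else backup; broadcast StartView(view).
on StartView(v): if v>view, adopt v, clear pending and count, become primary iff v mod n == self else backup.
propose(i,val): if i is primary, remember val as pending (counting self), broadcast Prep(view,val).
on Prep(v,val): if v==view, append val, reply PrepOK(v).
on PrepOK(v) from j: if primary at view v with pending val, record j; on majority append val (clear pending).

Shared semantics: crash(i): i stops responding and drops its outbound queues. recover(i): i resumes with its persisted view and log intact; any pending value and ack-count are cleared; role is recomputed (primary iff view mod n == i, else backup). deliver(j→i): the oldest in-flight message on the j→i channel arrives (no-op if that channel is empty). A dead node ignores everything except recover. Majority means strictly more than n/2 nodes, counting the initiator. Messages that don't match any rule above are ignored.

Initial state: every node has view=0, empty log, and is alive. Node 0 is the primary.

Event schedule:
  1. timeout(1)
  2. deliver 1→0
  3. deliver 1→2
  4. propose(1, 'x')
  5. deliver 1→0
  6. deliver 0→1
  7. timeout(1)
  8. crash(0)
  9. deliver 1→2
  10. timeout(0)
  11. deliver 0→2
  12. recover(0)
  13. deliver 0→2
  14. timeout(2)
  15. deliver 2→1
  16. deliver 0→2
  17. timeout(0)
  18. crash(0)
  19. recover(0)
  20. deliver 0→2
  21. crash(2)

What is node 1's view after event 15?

step 1 timeout(1): 1={prim,v=1,log=-}
step 2 deliver 1→0: 0={back,v=1,log=-}
step 3 deliver 1→2: 2={back,v=1,log=-}
step 4 propose(1,'x'): —
step 5 deliver 1→0: 0={back,v=1,log=x}
step 6 deliver 0→1: 1={prim,v=1,log=x}
step 7 timeout(1): 1={back,v=2,log=x}
step 8 crash(0): 0={✗back,v=1,log=x}
step 9 deliver 1→2: 2={back,v=1,log=x}
step 10 timeout(0): —
step 11 deliver 0→2: —
step 12 recover(0): 0={back,v=1,log=x}
step 13 deliver 0→2: —
step 14 timeout(2): 2={prim,v=2,log=x}
step 15 deliver 2→1: —

2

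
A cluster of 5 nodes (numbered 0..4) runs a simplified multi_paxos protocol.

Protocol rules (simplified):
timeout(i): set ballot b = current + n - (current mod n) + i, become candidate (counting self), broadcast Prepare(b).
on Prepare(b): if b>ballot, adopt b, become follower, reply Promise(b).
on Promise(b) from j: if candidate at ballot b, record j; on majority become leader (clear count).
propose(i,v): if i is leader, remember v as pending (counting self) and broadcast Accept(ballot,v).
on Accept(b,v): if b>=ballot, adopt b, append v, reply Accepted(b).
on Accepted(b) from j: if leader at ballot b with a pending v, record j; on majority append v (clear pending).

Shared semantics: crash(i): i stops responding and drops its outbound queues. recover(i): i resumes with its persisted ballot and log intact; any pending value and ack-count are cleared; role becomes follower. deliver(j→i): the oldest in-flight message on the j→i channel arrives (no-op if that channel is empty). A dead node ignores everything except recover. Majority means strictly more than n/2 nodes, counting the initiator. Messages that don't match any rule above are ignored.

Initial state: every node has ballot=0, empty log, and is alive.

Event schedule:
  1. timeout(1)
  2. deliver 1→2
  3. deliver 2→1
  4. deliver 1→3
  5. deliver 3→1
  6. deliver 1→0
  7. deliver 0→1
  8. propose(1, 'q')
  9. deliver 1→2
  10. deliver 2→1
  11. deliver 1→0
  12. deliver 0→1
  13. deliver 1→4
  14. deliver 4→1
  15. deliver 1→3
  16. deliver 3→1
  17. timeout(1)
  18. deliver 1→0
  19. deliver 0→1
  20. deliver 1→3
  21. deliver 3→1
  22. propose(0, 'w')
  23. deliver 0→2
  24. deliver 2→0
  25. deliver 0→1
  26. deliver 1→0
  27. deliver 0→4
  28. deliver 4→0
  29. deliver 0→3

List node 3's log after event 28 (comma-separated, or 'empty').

q

[1] timeout(1) → N1(cand b6 [-])
[2] deliver 1→2 → N2(foll b6 [-])
[3] deliver 2→1 → ∅
[4] deliver 1→3 → N3(foll b6 [-])
[5] deliver 3→1 → N1(lead b6 [-])
[6] deliver 1→0 → N0(foll b6 [-])
[7] deliver 0→1 → ∅
[8] propose(1,'q') → ∅
[9] deliver 1→2 → N2(foll b6 [q])
[10] deliver 2→1 → ∅
[11] deliver 1→0 → N0(foll b6 [q])
[12] deliver 0→1 → N1(lead b6 [q])
[13] deliver 1→4 → N4(foll b6 [-])
[14] deliver 4→1 → ∅
[15] deliver 1→3 → N3(foll b6 [q])
[16] deliver 3→1 → ∅
[17] timeout(1) → N1(cand b11 [q])
[18] deliver 1→0 → N0(foll b11 [q])
[19] deliver 0→1 → ∅
[20] deliver 1→3 → N3(foll b11 [q])
[21] deliver 3→1 → N1(lead b11 [q])
[22] propose(0,'w') → ∅
[23] deliver 0→2 → ∅
[24] deliver 2→0 → ∅
[25] deliver 0→1 → ∅
[26] deliver 1→0 → ∅
[27] deliver 0→4 → ∅
[28] deliver 4→0 → ∅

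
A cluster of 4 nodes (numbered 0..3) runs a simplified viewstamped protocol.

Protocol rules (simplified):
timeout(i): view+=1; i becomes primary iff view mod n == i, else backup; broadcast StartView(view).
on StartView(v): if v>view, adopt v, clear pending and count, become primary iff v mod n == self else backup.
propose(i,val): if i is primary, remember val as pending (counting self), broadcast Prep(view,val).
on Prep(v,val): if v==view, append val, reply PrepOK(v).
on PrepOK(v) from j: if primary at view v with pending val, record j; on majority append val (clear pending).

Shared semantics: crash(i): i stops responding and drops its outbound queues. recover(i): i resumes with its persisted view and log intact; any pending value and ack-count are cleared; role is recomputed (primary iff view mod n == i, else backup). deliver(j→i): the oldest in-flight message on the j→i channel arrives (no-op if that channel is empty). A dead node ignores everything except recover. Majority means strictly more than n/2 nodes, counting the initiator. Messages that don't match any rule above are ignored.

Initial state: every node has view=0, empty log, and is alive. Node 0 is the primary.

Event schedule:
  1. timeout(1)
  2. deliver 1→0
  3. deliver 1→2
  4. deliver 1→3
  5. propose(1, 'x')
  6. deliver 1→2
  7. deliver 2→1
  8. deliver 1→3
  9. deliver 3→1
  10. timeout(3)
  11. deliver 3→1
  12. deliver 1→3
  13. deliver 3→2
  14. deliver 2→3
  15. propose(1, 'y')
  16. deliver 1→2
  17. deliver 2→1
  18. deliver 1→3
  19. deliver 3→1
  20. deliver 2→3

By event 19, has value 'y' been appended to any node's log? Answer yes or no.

[1] timeout(1) → N1(prim v1 [-])
[2] deliver 1→0 → N0(back v1 [-])
[3] deliver 1→2 → N2(back v1 [-])
[4] deliver 1→3 → N3(back v1 [-])
[5] propose(1,'x') → ∅
[6] deliver 1→2 → N2(back v1 [x])
[7] deliver 2→1 → ∅
[8] deliver 1→3 → N3(back v1 [x])
[9] deliver 3→1 → N1(prim v1 [x])
[10] timeout(3) → N3(back v2 [x])
[11] deliver 3→1 → N1(back v2 [x])
[12] deliver 1→3 → ∅
[13] deliver 3→2 → N2(prim v2 [x])
[14] deliver 2→3 → ∅
[15] propose(1,'y') → ∅
[16] deliver 1→2 → ∅
[17] deliver 2→1 → ∅
[18] deliver 1→3 → ∅
[19] deliver 3→1 → ∅

no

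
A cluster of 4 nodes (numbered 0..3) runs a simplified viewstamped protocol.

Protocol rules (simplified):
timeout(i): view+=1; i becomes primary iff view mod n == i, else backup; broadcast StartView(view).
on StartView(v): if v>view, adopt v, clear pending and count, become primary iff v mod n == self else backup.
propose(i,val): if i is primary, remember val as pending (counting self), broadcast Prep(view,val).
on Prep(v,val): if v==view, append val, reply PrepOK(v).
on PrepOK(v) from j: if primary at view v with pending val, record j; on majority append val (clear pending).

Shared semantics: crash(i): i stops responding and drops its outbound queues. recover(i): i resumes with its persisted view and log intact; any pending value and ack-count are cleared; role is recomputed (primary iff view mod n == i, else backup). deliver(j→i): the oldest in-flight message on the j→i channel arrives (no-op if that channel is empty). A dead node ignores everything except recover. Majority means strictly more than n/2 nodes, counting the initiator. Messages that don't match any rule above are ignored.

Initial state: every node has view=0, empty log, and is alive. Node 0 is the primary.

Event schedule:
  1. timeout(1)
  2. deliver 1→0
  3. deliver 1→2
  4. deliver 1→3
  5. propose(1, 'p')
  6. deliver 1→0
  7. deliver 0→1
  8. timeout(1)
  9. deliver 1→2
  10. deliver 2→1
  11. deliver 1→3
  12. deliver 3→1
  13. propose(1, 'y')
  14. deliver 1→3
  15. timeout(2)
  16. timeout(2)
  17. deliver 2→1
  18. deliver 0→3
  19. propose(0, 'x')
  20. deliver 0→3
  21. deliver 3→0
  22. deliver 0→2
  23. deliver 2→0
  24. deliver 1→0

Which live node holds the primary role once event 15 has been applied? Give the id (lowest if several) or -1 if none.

2

[1] timeout(1) → N1(prim v1 [-])
[2] deliver 1→0 → N0(back v1 [-])
[3] deliver 1→2 → N2(back v1 [-])
[4] deliver 1→3 → N3(back v1 [-])
[5] propose(1,'p') → ∅
[6] deliver 1→0 → N0(back v1 [p])
[7] deliver 0→1 → ∅
[8] timeout(1) → N1(back v2 [-])
[9] deliver 1→2 → N2(back v1 [p])
[10] deliver 2→1 → ∅
[11] deliver 1→3 → N3(back v1 [p])
[12] deliver 3→1 → ∅
[13] propose(1,'y') → ∅
[14] deliver 1→3 → N3(back v2 [p])
[15] timeout(2) → N2(prim v2 [p])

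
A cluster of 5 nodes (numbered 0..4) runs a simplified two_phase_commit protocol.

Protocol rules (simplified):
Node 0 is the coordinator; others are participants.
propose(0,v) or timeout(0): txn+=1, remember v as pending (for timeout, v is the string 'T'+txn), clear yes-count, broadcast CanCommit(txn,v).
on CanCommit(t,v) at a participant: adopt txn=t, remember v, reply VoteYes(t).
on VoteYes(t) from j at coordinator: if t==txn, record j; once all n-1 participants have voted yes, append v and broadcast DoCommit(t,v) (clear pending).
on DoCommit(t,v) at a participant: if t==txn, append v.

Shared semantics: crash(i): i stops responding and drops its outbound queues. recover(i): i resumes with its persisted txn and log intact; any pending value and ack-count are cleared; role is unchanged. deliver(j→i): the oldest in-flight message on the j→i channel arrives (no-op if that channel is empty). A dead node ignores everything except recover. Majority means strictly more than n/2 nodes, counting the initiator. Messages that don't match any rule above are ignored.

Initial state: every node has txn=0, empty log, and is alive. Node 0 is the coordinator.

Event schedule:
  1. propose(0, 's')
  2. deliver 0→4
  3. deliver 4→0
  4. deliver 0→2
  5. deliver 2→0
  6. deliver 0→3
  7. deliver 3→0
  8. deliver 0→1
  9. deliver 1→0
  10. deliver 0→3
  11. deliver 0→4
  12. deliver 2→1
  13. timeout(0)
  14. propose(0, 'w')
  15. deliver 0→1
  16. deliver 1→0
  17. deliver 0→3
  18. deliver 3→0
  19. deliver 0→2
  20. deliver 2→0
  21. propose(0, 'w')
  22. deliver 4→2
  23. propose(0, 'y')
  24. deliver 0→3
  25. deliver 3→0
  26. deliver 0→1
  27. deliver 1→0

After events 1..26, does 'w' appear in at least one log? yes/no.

step 1 propose(0,'s'): 0={coor,t=1,log=-}
step 2 deliver 0→4: 4={part,t=1,log=-}
step 3 deliver 4→0: —
step 4 deliver 0→2: 2={part,t=1,log=-}
step 5 deliver 2→0: —
step 6 deliver 0→3: 3={part,t=1,log=-}
step 7 deliver 3→0: —
step 8 deliver 0→1: 1={part,t=1,log=-}
step 9 deliver 1→0: 0={coor,t=1,log=s}
step 10 deliver 0→3: 3={part,t=1,log=s}
step 11 deliver 0→4: 4={part,t=1,log=s}
step 12 deliver 2→1: —
step 13 timeout(0): 0={coor,t=2,log=s}
step 14 propose(0,'w'): 0={coor,t=3,log=s}
step 15 deliver 0→1: 1={part,t=1,log=s}
step 16 deliver 1→0: —
step 17 deliver 0→3: 3={part,t=2,log=s}
step 18 deliver 3→0: —
step 19 deliver 0→2: 2={part,t=1,log=s}
step 20 deliver 2→0: —
step 21 propose(0,'w'): 0={coor,t=4,log=s}
step 22 deliver 4→2: —
step 23 propose(0,'y'): 0={coor,t=5,log=s}
step 24 deliver 0→3: 3={part,t=3,log=s}
step 25 deliver 3→0: —
step 26 deliver 0→1: 1={part,t=2,log=s}

no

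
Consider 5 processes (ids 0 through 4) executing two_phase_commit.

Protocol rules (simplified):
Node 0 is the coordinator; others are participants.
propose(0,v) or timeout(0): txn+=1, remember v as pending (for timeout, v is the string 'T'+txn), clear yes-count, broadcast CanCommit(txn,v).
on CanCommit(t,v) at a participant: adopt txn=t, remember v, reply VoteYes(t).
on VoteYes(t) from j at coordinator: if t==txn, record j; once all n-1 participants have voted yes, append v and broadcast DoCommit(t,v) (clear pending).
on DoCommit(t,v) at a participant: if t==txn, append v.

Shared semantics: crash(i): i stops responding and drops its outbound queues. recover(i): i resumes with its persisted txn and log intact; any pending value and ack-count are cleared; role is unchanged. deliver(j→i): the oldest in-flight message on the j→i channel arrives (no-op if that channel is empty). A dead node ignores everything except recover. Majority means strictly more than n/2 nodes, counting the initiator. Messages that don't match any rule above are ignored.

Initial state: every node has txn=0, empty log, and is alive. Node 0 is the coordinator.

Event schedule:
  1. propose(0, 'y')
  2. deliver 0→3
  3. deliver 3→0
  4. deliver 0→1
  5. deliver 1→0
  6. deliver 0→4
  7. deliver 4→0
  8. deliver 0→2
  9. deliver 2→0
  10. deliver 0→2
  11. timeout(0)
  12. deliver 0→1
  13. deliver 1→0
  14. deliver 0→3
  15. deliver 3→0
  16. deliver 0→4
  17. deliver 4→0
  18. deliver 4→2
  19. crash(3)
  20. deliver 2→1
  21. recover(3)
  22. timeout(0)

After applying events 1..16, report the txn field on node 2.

e1 propose(0,'y'): 0[coor,t=1,-]
e2 deliver 0→3: 3[part,t=1,-]
e3 deliver 3→0: ·
e4 deliver 0→1: 1[part,t=1,-]
e5 deliver 1→0: ·
e6 deliver 0→4: 4[part,t=1,-]
e7 deliver 4→0: ·
e8 deliver 0→2: 2[part,t=1,-]
e9 deliver 2→0: 0[coor,t=1,y]
e10 deliver 0→2: 2[part,t=1,y]
e11 timeout(0): 0[coor,t=2,y]
e12 deliver 0→1: 1[part,t=1,y]
e13 deliver 1→0: ·
e14 deliver 0→3: 3[part,t=1,y]
e15 deliver 3→0: ·
e16 deliver 0→4: 4[part,t=1,y]

1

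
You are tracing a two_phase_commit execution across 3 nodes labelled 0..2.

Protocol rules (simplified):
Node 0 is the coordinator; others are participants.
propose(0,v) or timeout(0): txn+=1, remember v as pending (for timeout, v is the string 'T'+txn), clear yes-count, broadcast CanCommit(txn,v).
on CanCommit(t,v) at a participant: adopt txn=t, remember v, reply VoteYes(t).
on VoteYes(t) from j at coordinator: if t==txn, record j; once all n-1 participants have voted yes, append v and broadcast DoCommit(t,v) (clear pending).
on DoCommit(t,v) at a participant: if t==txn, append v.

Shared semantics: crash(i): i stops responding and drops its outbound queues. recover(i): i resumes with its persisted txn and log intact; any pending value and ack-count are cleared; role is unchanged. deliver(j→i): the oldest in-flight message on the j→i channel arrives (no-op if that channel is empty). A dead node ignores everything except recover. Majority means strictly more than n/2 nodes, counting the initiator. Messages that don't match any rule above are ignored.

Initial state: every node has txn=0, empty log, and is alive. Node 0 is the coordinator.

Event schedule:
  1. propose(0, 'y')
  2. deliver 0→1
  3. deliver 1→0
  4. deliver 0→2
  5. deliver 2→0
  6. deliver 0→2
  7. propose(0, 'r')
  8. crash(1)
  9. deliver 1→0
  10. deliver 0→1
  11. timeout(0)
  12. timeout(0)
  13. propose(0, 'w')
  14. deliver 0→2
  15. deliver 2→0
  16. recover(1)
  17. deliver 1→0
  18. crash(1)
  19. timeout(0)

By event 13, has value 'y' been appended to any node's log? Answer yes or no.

step 1 propose(0,'y'): 0={coor,t=1,log=-}
step 2 deliver 0→1: 1={part,t=1,log=-}
step 3 deliver 1→0: —
step 4 deliver 0→2: 2={part,t=1,log=-}
step 5 deliver 2→0: 0={coor,t=1,log=y}
step 6 deliver 0→2: 2={part,t=1,log=y}
step 7 propose(0,'r'): 0={coor,t=2,log=y}
step 8 crash(1): 1={✗part,t=1,log=-}
step 9 deliver 1→0: —
step 10 deliver 0→1: —
step 11 timeout(0): 0={coor,t=3,log=y}
step 12 timeout(0): 0={coor,t=4,log=y}
step 13 propose(0,'w'): 0={coor,t=5,log=y}

yes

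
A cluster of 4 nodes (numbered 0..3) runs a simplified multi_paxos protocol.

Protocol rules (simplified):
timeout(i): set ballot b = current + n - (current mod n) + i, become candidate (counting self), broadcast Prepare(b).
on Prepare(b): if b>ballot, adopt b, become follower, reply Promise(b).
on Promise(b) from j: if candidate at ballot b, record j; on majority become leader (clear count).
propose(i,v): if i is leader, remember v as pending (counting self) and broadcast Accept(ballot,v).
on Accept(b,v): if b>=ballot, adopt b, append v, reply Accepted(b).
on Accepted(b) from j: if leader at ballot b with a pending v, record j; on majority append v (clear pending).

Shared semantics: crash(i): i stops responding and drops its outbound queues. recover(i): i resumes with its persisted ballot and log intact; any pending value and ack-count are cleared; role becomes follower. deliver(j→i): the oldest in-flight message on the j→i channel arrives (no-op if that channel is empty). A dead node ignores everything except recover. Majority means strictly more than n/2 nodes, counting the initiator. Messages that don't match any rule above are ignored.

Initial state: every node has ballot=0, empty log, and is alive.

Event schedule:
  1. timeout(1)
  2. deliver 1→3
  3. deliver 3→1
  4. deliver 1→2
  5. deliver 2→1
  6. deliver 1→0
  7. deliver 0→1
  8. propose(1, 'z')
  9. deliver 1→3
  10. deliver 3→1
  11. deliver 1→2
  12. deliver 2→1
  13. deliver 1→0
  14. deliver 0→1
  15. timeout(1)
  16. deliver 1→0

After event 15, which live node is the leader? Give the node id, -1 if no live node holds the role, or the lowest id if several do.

e1 timeout(1): 1[cand,b=5,-]
e2 deliver 1→3: 3[foll,b=5,-]
e3 deliver 3→1: ·
e4 deliver 1→2: 2[foll,b=5,-]
e5 deliver 2→1: 1[lead,b=5,-]
e6 deliver 1→0: 0[foll,b=5,-]
e7 deliver 0→1: ·
e8 propose(1,'z'): ·
e9 deliver 1→3: 3[foll,b=5,z]
e10 deliver 3→1: ·
e11 deliver 1→2: 2[foll,b=5,z]
e12 deliver 2→1: 1[lead,b=5,z]
e13 deliver 1→0: 0[foll,b=5,z]
e14 deliver 0→1: ·
e15 timeout(1): 1[cand,b=9,z]

-1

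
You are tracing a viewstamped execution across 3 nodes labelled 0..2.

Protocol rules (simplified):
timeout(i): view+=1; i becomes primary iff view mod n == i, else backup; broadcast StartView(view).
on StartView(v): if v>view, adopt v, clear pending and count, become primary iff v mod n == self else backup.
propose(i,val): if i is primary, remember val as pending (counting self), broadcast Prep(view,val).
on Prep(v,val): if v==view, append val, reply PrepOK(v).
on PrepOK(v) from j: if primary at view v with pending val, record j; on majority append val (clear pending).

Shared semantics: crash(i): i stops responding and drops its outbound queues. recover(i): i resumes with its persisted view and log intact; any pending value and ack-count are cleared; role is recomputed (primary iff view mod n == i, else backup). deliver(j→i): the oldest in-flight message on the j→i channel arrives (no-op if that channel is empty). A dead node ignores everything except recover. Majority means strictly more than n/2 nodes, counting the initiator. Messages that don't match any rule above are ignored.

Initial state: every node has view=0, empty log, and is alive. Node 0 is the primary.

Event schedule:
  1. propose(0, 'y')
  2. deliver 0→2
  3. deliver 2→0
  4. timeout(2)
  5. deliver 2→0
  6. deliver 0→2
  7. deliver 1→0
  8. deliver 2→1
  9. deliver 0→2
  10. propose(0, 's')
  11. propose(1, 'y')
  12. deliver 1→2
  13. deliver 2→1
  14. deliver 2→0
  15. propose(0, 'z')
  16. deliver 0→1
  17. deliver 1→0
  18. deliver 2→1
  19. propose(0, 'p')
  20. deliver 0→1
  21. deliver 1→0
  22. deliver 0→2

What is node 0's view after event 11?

step 1 propose(0,'y'): —
step 2 deliver 0→2: 2={back,v=0,log=y}
step 3 deliver 2→0: 0={prim,v=0,log=y}
step 4 timeout(2): 2={back,v=1,log=y}
step 5 deliver 2→0: 0={back,v=1,log=y}
step 6 deliver 0→2: —
step 7 deliver 1→0: —
step 8 deliver 2→1: 1={prim,v=1,log=-}
step 9 deliver 0→2: —
step 10 propose(0,'s'): —
step 11 propose(1,'y'): —

1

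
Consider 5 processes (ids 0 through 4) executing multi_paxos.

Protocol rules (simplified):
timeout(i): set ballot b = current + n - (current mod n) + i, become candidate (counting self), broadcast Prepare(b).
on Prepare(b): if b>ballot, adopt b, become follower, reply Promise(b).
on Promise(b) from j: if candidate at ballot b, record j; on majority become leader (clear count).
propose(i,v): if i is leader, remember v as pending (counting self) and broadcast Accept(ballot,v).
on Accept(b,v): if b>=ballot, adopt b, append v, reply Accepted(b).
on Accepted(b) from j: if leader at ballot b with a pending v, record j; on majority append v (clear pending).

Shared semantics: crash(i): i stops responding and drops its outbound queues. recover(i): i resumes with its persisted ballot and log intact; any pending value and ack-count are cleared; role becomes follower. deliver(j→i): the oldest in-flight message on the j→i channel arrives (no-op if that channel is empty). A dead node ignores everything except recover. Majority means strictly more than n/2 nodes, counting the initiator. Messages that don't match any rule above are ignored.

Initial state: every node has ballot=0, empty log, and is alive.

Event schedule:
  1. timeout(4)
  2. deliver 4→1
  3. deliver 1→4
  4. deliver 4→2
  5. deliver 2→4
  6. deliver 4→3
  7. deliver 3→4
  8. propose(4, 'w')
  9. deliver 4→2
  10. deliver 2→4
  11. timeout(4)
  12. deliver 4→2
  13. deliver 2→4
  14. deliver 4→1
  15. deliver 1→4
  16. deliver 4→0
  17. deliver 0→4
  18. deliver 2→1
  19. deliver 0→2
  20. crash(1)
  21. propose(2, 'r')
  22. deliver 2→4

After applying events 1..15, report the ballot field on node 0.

0

e1 timeout(4): 4[cand,b=9,-]
e2 deliver 4→1: 1[foll,b=9,-]
e3 deliver 1→4: ·
e4 deliver 4→2: 2[foll,b=9,-]
e5 deliver 2→4: 4[lead,b=9,-]
e6 deliver 4→3: 3[foll,b=9,-]
e7 deliver 3→4: ·
e8 propose(4,'w'): ·
e9 deliver 4→2: 2[foll,b=9,w]
e10 deliver 2→4: ·
e11 timeout(4): 4[cand,b=14,-]
e12 deliver 4→2: 2[foll,b=14,w]
e13 deliver 2→4: ·
e14 deliver 4→1: 1[foll,b=9,w]
e15 deliver 1→4: ·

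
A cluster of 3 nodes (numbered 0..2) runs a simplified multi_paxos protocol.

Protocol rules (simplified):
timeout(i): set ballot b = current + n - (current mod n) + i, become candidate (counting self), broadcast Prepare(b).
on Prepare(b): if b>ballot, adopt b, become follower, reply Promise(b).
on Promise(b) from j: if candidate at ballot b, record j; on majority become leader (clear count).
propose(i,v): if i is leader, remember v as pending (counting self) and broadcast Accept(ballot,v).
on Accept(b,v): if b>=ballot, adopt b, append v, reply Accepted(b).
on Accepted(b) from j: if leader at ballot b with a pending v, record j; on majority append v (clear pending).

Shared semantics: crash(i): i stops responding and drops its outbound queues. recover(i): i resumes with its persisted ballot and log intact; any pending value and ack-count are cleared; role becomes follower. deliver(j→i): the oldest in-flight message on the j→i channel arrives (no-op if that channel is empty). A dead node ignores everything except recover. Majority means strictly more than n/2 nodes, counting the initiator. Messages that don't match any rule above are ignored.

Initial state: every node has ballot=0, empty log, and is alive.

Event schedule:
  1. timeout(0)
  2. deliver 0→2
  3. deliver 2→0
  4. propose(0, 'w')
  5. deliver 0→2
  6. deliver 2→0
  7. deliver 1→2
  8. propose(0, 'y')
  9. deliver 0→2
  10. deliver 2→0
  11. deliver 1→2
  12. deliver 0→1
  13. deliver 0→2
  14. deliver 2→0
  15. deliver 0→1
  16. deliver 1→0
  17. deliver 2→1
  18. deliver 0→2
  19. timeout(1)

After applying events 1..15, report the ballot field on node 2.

e1 timeout(0): 0[cand,b=3,-]
e2 deliver 0→2: 2[foll,b=3,-]
e3 deliver 2→0: 0[lead,b=3,-]
e4 propose(0,'w'): ·
e5 deliver 0→2: 2[foll,b=3,w]
e6 deliver 2→0: 0[lead,b=3,w]
e7 deliver 1→2: ·
e8 propose(0,'y'): ·
e9 deliver 0→2: 2[foll,b=3,w,y]
e10 deliver 2→0: 0[lead,b=3,w,y]
e11 deliver 1→2: ·
e12 deliver 0→1: 1[foll,b=3,-]
e13 deliver 0→2: ·
e14 deliver 2→0: ·
e15 deliver 0→1: 1[foll,b=3,w]

3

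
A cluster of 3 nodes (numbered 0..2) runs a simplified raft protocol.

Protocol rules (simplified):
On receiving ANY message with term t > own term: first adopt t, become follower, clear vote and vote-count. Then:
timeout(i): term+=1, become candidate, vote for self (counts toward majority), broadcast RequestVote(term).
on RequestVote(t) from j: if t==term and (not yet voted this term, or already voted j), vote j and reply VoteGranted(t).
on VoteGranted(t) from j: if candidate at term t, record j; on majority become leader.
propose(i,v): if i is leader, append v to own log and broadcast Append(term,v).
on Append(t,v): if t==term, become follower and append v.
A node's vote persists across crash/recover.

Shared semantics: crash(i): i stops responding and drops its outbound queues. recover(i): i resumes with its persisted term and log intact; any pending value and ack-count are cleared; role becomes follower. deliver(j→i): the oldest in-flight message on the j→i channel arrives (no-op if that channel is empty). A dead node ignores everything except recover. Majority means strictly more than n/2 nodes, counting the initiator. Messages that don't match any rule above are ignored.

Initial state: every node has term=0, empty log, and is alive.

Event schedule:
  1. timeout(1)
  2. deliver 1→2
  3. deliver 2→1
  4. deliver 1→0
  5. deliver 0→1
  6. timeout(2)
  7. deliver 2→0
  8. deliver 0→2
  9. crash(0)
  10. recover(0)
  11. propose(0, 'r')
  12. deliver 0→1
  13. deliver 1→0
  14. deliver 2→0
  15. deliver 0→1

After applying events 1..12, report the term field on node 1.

1. timeout(1):  <1:cand t1 ->
2. deliver 1→2:  <2:foll t1 ->
3. deliver 2→1:  <1:lead t1 ->
4. deliver 1→0:  <0:foll t1 ->
5. deliver 0→1:  nop
6. timeout(2):  <2:cand t2 ->
7. deliver 2→0:  <0:foll t2 ->
8. deliver 0→2:  <2:lead t2 ->
9. crash(0):  <0:✗foll t2 ->
10. recover(0):  <0:foll t2 ->
11. propose(0,'r'):  nop
12. deliver 0→1:  nop

1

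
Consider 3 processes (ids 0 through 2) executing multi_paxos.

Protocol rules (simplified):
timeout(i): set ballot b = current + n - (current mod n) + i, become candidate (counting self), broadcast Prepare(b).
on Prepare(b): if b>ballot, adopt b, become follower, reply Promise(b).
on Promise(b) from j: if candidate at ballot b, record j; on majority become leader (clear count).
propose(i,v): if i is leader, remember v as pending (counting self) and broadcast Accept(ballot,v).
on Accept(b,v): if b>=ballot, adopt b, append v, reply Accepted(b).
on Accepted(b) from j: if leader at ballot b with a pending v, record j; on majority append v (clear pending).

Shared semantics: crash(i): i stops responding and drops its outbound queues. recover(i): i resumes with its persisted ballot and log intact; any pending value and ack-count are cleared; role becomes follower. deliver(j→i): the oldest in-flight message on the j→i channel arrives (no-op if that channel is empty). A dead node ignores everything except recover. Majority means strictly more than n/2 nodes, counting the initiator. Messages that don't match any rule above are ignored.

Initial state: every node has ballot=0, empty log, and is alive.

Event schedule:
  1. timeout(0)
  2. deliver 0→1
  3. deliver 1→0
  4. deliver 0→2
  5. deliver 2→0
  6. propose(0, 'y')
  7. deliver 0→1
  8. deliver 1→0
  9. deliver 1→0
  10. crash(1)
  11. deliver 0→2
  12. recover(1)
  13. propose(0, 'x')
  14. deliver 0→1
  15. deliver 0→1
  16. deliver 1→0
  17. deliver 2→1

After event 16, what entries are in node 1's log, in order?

y,x

1. timeout(0):  <0:cand b3 ->
2. deliver 0→1:  <1:foll b3 ->
3. deliver 1→0:  <0:lead b3 ->
4. deliver 0→2:  <2:foll b3 ->
5. deliver 2→0:  nop
6. propose(0,'y'):  nop
7. deliver 0→1:  <1:foll b3 y>
8. deliver 1→0:  <0:lead b3 y>
9. deliver 1→0:  nop
10. crash(1):  <1:✗foll b3 y>
11. deliver 0→2:  <2:foll b3 y>
12. recover(1):  <1:foll b3 y>
13. propose(0,'x'):  nop
14. deliver 0→1:  <1:foll b3 y,x>
15. deliver 0→1:  nop
16. deliver 1→0:  <0:lead b3 y,x>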